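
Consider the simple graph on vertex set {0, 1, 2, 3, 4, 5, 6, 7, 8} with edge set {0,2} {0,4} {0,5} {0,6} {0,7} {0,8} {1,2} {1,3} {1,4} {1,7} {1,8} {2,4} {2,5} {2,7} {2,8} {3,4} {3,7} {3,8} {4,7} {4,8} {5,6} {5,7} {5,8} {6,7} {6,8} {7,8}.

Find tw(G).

4

A width-4 tree decomposition is:
Bags: B1 = {0, 2, 4, 7, 8}  B2 = {1, 2, 4, 7, 8}  B3 = {0, 2, 5, 7, 8}  B4 = {0, 5, 6, 7, 8}  B5 = {1, 3, 4, 7, 8}
Tree: B1–B2, B1–B3, B3–B4, B2–B5
Each bag holds 5 vertices, so the decomposition has width 4, which upper-bounds the treewidth. On the other hand G contains the 5-clique {0, 2, 4, 7, 8}. A clique must lie in a single bag of any decomposition, so no decomposition can have width below 4. Hence tw(G) = 4 exactly.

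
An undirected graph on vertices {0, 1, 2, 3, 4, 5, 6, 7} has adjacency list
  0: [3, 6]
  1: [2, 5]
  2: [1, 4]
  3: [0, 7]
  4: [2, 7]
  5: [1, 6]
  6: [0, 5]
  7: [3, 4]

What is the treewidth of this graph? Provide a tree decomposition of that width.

Every bag has size at most 3, so the width is 3 − 1 = 2 and tw(G) ≤ 2. Since 3–0–6–5–1–2–4–7–3 is a cycle in G, G is not acyclic. Forests are exactly the graphs of treewidth ≤ 1, so tw(G) ≥ 2. The upper and lower bounds meet at 2, so that is the treewidth.

Treewidth 2.
One such decomposition:
Bags: B1 = {0, 3, 6}  B2 = {3, 5, 6}  B3 = {1, 3, 5}  B4 = {1, 2, 3}  B5 = {2, 3, 4}  B6 = {3, 4, 7}
Tree: B1–B2, B2–B3, B3–B4, B4–B5, B5–B6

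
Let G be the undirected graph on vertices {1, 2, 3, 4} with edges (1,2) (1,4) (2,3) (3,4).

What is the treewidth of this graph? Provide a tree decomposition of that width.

Each bag holds 3 vertices, so the decomposition has width 2, which upper-bounds the treewidth. For the lower bound, G contains the cycle 4–1–2–3–4, so G is not a forest; only forests have treewidth ≤ 1, hence tw(G) ≥ 2. Hence tw(G) = 2 exactly.

Treewidth 2.
One such decomposition:
Bags: B1 = {1, 2, 4}  B2 = {2, 3, 4}
Tree: B1–B2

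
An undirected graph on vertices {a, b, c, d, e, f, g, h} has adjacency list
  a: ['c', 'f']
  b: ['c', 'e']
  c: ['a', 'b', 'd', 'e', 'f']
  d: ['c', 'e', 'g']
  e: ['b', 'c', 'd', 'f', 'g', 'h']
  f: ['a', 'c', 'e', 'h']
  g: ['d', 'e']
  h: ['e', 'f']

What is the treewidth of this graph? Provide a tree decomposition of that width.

The largest bag has 3 vertices, giving width 2; this decomposition certifies tw(G) ≤ 2. Conversely, {d, e, g} is a clique of size 3, and the vertices of any clique must share a bag in every tree decomposition; so some bag has ≥ 3 vertices and tw(G) ≥ 2. The upper and lower bounds meet at 2, so that is the treewidth.

Treewidth 2.
One such decomposition:
Bags: B1 = {c, e, f}  B2 = {a, c, f}  B3 = {c, d, e}  B4 = {d, e, g}  B5 = {e, f, h}  B6 = {b, c, e}
Tree: B1–B2, B1–B3, B3–B4, B1–B5, B3–B6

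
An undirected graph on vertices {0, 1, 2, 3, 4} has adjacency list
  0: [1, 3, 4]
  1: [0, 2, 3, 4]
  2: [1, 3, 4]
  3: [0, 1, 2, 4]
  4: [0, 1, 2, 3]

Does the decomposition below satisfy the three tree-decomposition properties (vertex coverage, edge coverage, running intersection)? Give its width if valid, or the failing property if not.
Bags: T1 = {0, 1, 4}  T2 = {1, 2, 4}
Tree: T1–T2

A tree decomposition must satisfy three properties: every vertex lies in some bag; for every edge, both endpoints lie together in some bag; and for every vertex, the bags containing it form a connected subtree. Here vertex 3 appears in no bag, so the decomposition is invalid.

No — vertex 3 appears in no bag.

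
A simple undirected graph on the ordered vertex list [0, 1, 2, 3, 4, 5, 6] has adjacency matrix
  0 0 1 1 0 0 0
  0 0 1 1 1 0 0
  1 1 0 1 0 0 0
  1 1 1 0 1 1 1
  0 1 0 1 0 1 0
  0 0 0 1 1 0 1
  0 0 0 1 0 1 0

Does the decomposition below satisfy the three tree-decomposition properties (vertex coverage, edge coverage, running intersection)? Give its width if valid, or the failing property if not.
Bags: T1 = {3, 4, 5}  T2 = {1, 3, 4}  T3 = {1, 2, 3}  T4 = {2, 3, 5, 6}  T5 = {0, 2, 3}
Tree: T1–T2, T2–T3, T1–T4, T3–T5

A tree decomposition must satisfy three properties: every vertex lies in some bag; for every edge, both endpoints lie together in some bag; and for every vertex, the bags containing it form a connected subtree. Here bags containing vertex 2 are not connected in the tree, so the decomposition is invalid.

No — bags containing vertex 2 are not connected in the tree.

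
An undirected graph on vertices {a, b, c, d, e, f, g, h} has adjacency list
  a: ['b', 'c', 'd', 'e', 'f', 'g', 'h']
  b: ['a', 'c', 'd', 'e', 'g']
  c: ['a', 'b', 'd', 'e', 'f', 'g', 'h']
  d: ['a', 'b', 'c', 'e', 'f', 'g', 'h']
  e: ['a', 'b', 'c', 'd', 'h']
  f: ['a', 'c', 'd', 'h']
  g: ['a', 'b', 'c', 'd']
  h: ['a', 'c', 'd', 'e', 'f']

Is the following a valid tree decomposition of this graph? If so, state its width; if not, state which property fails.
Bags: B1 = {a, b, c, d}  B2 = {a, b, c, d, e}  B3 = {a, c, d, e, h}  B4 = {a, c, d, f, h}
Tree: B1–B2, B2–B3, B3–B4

A tree decomposition must satisfy three properties: every vertex lies in some bag; for every edge, both endpoints lie together in some bag; and for every vertex, the bags containing it form a connected subtree. Here vertex g appears in no bag, so the decomposition is invalid.

No — vertex g appears in no bag.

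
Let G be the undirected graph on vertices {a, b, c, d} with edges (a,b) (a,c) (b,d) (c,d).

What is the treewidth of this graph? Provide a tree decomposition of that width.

Every bag has size at most 3, so the width is 3 − 1 = 2 and tw(G) ≤ 2. For the lower bound, G contains the cycle a–c–d–b–a, so G is not a forest; only forests have treewidth ≤ 1, hence tw(G) ≥ 2. The upper and lower bounds meet at 2, so that is the treewidth.

Treewidth 2.
Bags: B1 = {a, c, d}  B2 = {a, b, d}
Tree: B1–B2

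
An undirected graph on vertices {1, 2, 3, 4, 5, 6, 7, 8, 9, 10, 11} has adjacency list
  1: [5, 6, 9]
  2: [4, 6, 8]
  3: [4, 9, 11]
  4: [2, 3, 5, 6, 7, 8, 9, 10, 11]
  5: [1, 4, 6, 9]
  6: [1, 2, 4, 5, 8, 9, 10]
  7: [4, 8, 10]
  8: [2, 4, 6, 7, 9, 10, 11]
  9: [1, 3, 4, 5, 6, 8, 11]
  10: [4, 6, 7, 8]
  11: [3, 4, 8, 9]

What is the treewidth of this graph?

3

A width-3 tree decomposition is:
Bags: B1 = {4, 6, 8, 9}  B2 = {4, 6, 8, 10}  B3 = {4, 8, 9, 11}  B4 = {4, 5, 6, 9}  B5 = {3, 4, 9, 11}  B6 = {2, 4, 6, 8}  B7 = {4, 7, 8, 10}  B8 = {1, 5, 6, 9}
Tree: B1–B2, B1–B3, B1–B4, B3–B5, B2–B6, B2–B7, B4–B8
Every bag has size at most 4, so the width is 4 − 1 = 3 and tw(G) ≤ 3. On the other hand G contains the 4-clique {1, 5, 6, 9}. A clique must lie in a single bag of any decomposition, so no decomposition can have width below 3. The upper and lower bounds meet at 3, so that is the treewidth.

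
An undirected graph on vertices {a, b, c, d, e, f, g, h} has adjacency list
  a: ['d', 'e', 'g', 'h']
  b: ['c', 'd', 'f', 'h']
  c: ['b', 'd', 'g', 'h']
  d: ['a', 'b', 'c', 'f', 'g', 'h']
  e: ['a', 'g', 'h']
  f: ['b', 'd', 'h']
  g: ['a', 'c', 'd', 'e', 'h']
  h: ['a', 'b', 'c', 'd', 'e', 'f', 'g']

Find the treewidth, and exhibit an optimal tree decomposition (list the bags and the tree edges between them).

Treewidth 3.
One such decomposition:
Bags: B1 = {c, d, g, h}  B2 = {a, d, g, h}  B3 = {b, c, d, h}  B4 = {a, e, g, h}  B5 = {b, d, f, h}
Tree: B1–B2, B1–B3, B2–B4, B3–B5

Every bag has size at most 4, so the width is 4 − 1 = 3 and tw(G) ≤ 3. For the lower bound, the 4 vertices {c, d, g, h} are pairwise adjacent, and any tree decomposition puts a clique entirely inside one bag — forcing width ≥ 3. Combining the bounds, tw(G) = 3.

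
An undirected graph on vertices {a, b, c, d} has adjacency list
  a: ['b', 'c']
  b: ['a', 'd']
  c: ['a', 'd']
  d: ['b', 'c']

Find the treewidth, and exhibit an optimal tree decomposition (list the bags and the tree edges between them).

Each bag holds 3 vertices, so the decomposition has width 2, which upper-bounds the treewidth. The edges c–a–b–d–c form a cycle, so G is not a tree and its treewidth is at least 2. The upper and lower bounds meet at 2, so that is the treewidth.

Treewidth 2.
One optimal decomposition is:
Bags: B1 = {a, b, c}  B2 = {b, c, d}
Tree: B1–B2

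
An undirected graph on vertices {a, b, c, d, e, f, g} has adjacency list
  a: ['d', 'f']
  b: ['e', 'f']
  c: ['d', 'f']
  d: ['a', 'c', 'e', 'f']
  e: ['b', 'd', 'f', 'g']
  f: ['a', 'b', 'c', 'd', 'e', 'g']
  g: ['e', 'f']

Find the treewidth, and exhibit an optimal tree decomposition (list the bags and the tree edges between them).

The largest bag has 3 vertices, giving width 2; this decomposition certifies tw(G) ≤ 2. For the lower bound, the 3 vertices {d, e, f} are pairwise adjacent, and any tree decomposition puts a clique entirely inside one bag — forcing width ≥ 2. Hence tw(G) = 2 exactly.

Treewidth 2.
One such decomposition:
Bags: B1 = {d, e, f}  B2 = {e, f, g}  B3 = {b, e, f}  B4 = {a, d, f}  B5 = {c, d, f}
Tree: B1–B2, B1–B3, B1–B4, B4–B5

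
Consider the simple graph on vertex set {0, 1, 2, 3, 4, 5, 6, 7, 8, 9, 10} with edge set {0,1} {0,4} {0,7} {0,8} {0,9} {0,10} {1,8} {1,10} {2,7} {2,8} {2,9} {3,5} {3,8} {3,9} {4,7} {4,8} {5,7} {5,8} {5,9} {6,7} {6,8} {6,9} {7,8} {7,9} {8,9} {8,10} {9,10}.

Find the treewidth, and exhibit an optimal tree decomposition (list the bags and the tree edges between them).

Treewidth 3.
One such decomposition:
Bags: B1 = {0, 7, 8, 9}  B2 = {0, 8, 9, 10}  B3 = {0, 4, 7, 8}  B4 = {6, 7, 8, 9}  B5 = {5, 7, 8, 9}  B6 = {0, 1, 8, 10}  B7 = {2, 7, 8, 9}  B8 = {3, 5, 8, 9}
Tree: B1–B2, B1–B3, B1–B4, B4–B5, B2–B6, B1–B7, B5–B8

The largest bag has 4 vertices, giving width 3; this decomposition certifies tw(G) ≤ 3. On the other hand G contains the 4-clique {0, 1, 8, 10}. A clique must lie in a single bag of any decomposition, so no decomposition can have width below 3. Combining the bounds, tw(G) = 3.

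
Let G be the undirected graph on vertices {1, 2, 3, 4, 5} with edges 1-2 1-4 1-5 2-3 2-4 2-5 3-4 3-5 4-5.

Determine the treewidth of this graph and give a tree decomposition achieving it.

Treewidth 3.
One such decomposition:
Bags: B1 = {1, 2, 4, 5}  B2 = {2, 3, 4, 5}
Tree: B1–B2

The largest bag has 4 vertices, giving width 3; this decomposition certifies tw(G) ≤ 3. For the lower bound, the 4 vertices {1, 2, 4, 5} are pairwise adjacent, and any tree decomposition puts a clique entirely inside one bag — forcing width ≥ 3. Therefore the treewidth is 3.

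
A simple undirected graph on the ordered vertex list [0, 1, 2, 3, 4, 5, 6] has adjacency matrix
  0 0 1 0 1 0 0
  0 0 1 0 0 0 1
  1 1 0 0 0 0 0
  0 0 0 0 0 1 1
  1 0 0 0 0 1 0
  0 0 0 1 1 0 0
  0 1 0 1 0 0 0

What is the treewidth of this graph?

A width-2 tree decomposition is:
Bags: B1 = {1, 3, 6}  B2 = {1, 3, 5}  B3 = {1, 4, 5}  B4 = {0, 1, 4}  B5 = {0, 1, 2}
Tree: B1–B2, B2–B3, B3–B4, B4–B5
The largest bag has 3 vertices, giving width 2; this decomposition certifies tw(G) ≤ 2. The edges 1–6–3–5–4–0–2–1 form a cycle, so G is not a tree and its treewidth is at least 2. The upper and lower bounds meet at 2, so that is the treewidth.

2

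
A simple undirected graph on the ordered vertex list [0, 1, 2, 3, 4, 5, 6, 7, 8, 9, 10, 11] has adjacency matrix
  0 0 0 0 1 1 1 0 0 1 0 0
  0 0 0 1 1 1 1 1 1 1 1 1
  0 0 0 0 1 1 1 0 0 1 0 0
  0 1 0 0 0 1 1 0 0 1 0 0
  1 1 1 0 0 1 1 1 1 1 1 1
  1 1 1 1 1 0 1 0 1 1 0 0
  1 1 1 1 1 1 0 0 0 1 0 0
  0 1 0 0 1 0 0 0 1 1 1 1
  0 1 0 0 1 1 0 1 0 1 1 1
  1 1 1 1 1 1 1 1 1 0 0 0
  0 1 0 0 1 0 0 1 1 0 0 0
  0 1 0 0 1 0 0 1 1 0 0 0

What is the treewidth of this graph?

A width-4 tree decomposition is:
Bags: B1 = {1, 4, 5, 6, 9}  B2 = {1, 3, 5, 6, 9}  B3 = {1, 4, 5, 8, 9}  B4 = {0, 4, 5, 6, 9}  B5 = {1, 4, 7, 8, 9}  B6 = {2, 4, 5, 6, 9}  B7 = {1, 4, 7, 8, 11}  B8 = {1, 4, 7, 8, 10}
Tree: B1–B2, B1–B3, B1–B4, B3–B5, B1–B6, B5–B7, B5–B8
The largest bag has 5 vertices, giving width 4; this decomposition certifies tw(G) ≤ 4. On the other hand G contains the 5-clique {1, 3, 5, 6, 9}. A clique must lie in a single bag of any decomposition, so no decomposition can have width below 4. Combining the bounds, tw(G) = 4.

4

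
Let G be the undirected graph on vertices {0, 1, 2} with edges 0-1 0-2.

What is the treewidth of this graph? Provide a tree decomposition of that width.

The largest bag has 2 vertices, giving width 1; this decomposition certifies tw(G) ≤ 1. Any graph with an edge has treewidth ≥ 1, and G has the edge 0–1. Therefore the treewidth is 1.

Treewidth 1.
One such decomposition:
Bags: B1 = {0, 1}  B2 = {0, 2}
Tree: B1–B2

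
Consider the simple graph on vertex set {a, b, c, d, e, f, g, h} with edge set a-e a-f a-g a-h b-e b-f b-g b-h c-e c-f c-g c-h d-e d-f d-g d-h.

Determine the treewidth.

A width-4 tree decomposition is:
Bags: B1 = {c, e, f, g, h}  B2 = {b, e, f, g, h}  B3 = {a, e, f, g, h}  B4 = {d, e, f, g, h}
Tree: B1–B2, B2–B3, B3–B4
The largest bag has 5 vertices, giving width 4; this decomposition certifies tw(G) ≤ 4. For the lower bound: the 5 vertex sets {c,e}, {b,h}, {a,g}, {f}, {d} are disjoint, each induces a connected subgraph, and every pair is joined by at least one edge of G. Contracting each set to a single vertex therefore yields K_{5} as a minor, and since treewidth is minor-monotone, tw(G) ≥ tw(K_{5}) = 4. The upper and lower bounds meet at 4, so that is the treewidth.

4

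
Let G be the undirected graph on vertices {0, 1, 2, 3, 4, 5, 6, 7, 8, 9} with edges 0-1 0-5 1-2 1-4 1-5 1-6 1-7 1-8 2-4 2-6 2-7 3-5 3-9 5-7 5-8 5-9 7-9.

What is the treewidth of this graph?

A width-2 tree decomposition is:
Bags: B1 = {0, 1, 5}  B2 = {1, 5, 7}  B3 = {1, 2, 7}  B4 = {5, 7, 9}  B5 = {3, 5, 9}  B6 = {1, 2, 6}  B7 = {1, 5, 8}  B8 = {1, 2, 4}
Tree: B1–B2, B2–B3, B2–B4, B4–B5, B3–B6, B2–B7, B6–B8
Each bag holds 3 vertices, so the decomposition has width 2, which upper-bounds the treewidth. Conversely, {0, 1, 5} is a clique of size 3, and the vertices of any clique must share a bag in every tree decomposition; so some bag has ≥ 3 vertices and tw(G) ≥ 2. Combining the bounds, tw(G) = 2.

2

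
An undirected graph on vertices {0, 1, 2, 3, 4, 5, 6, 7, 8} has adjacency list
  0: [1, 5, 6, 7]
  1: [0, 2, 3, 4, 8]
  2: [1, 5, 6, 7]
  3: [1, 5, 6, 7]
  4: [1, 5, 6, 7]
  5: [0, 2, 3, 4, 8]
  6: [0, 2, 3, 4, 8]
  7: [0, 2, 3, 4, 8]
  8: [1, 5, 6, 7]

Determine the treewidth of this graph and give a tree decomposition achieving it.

Treewidth 4.
One optimal decomposition is:
Bags: B1 = {1, 2, 5, 6, 7}  B2 = {0, 1, 5, 6, 7}  B3 = {1, 5, 6, 7, 8}  B4 = {1, 3, 5, 6, 7}  B5 = {1, 4, 5, 6, 7}
Tree: B1–B2, B2–B3, B3–B4, B4–B5

The largest bag has 5 vertices, giving width 4; this decomposition certifies tw(G) ≤ 4. For the lower bound: the 5 vertex sets {2,5}, {0,6}, {7,8}, {1}, {3} are disjoint, each induces a connected subgraph, and every pair is joined by at least one edge of G. Contracting each set to a single vertex therefore yields K_{5} as a minor, and since treewidth is minor-monotone, tw(G) ≥ tw(K_{5}) = 4. The upper and lower bounds meet at 4, so that is the treewidth.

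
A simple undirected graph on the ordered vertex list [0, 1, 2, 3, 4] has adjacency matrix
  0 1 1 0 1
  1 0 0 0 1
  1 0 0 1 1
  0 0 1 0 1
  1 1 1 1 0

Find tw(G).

2

A width-2 tree decomposition is:
Bags: B1 = {0, 1, 4}  B2 = {0, 2, 4}  B3 = {2, 3, 4}
Tree: B1–B2, B2–B3
Every bag has size at most 3, so the width is 3 − 1 = 2 and tw(G) ≤ 2. Conversely, {0, 1, 4} is a clique of size 3, and the vertices of any clique must share a bag in every tree decomposition; so some bag has ≥ 3 vertices and tw(G) ≥ 2. Hence tw(G) = 2 exactly.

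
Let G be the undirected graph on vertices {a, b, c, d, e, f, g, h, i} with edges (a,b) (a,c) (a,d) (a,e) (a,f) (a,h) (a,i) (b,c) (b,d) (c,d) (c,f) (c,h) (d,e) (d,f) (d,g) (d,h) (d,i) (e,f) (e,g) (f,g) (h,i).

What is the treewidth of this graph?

A width-3 tree decomposition is:
Bags: B1 = {a, c, d, f}  B2 = {a, d, e, f}  B3 = {a, b, c, d}  B4 = {a, c, d, h}  B5 = {a, d, h, i}  B6 = {d, e, f, g}
Tree: B1–B2, B1–B3, B3–B4, B4–B5, B2–B6
Each bag holds 4 vertices, so the decomposition has width 3, which upper-bounds the treewidth. On the other hand G contains the 4-clique {d, e, f, g}. A clique must lie in a single bag of any decomposition, so no decomposition can have width below 3. Combining the bounds, tw(G) = 3.

3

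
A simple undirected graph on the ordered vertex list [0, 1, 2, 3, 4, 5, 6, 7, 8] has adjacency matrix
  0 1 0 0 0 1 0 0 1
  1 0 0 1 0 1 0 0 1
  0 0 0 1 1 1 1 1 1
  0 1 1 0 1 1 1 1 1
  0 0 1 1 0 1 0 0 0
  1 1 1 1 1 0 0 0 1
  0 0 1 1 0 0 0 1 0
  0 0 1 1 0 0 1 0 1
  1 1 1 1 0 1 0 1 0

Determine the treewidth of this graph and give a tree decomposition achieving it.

Treewidth 3.
One such decomposition:
Bags: B1 = {2, 3, 5, 8}  B2 = {2, 3, 7, 8}  B3 = {2, 3, 4, 5}  B4 = {2, 3, 6, 7}  B5 = {1, 3, 5, 8}  B6 = {0, 1, 5, 8}
Tree: B1–B2, B1–B3, B2–B4, B1–B5, B5–B6

The largest bag has 4 vertices, giving width 3; this decomposition certifies tw(G) ≤ 3. Conversely, {0, 1, 5, 8} is a clique of size 4, and the vertices of any clique must share a bag in every tree decomposition; so some bag has ≥ 4 vertices and tw(G) ≥ 3. Hence tw(G) = 3 exactly.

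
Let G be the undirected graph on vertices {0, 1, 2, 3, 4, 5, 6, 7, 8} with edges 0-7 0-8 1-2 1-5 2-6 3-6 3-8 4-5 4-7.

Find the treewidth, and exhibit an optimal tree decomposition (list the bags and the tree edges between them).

Every bag has size at most 3, so the width is 3 − 1 = 2 and tw(G) ≤ 2. For the lower bound, G contains the cycle 8–0–7–4–5–1–2–6–3–8, so G is not a forest; only forests have treewidth ≤ 1, hence tw(G) ≥ 2. Combining the bounds, tw(G) = 2.

Treewidth 2.
One such decomposition:
Bags: B1 = {0, 7, 8}  B2 = {4, 7, 8}  B3 = {4, 5, 8}  B4 = {1, 5, 8}  B5 = {1, 2, 8}  B6 = {2, 6, 8}  B7 = {3, 6, 8}
Tree: B1–B2, B2–B3, B3–B4, B4–B5, B5–B6, B6–B7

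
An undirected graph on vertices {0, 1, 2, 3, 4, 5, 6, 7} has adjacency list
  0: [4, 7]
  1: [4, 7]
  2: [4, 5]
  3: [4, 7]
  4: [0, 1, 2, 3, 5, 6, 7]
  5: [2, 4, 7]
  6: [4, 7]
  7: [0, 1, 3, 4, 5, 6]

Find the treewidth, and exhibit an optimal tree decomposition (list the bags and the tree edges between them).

The largest bag has 3 vertices, giving width 2; this decomposition certifies tw(G) ≤ 2. For the lower bound, the 3 vertices {2, 4, 5} are pairwise adjacent, and any tree decomposition puts a clique entirely inside one bag — forcing width ≥ 2. Combining the bounds, tw(G) = 2.

Treewidth 2.
One optimal decomposition is:
Bags: B1 = {1, 4, 7}  B2 = {0, 4, 7}  B3 = {3, 4, 7}  B4 = {4, 6, 7}  B5 = {4, 5, 7}  B6 = {2, 4, 5}
Tree: B1–B2, B2–B3, B3–B4, B1–B5, B5–B6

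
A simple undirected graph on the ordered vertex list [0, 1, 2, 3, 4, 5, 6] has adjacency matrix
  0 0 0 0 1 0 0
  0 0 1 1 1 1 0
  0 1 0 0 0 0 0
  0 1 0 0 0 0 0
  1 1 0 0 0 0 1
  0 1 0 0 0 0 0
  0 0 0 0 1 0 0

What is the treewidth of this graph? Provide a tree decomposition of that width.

The largest bag has 2 vertices, giving width 1; this decomposition certifies tw(G) ≤ 1. G has an edge, so its treewidth is at least 1. The upper and lower bounds meet at 1, so that is the treewidth.

Treewidth 1.
Bags: B1 = {1, 4}  B2 = {4, 6}  B3 = {1, 5}  B4 = {1, 2}  B5 = {1, 3}  B6 = {0, 4}
Tree: B1–B2, B1–B3, B3–B4, B1–B5, B1–B6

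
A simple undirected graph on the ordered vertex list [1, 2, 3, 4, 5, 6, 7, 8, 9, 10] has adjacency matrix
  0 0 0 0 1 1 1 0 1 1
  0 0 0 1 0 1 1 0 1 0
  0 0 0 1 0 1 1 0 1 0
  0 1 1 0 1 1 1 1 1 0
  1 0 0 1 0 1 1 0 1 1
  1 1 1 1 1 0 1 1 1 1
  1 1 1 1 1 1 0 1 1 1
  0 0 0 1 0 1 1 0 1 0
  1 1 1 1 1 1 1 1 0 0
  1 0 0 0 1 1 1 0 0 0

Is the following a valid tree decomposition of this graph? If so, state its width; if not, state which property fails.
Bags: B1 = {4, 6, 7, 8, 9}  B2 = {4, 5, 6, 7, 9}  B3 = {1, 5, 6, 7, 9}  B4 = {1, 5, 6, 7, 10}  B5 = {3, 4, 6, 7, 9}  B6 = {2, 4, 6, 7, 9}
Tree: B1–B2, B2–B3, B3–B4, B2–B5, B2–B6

Checking the three conditions: (i) the bags cover all of {1, 2, 3, 4, 5, 6, 7, 8, 9, 10}; (ii) for each edge, some bag contains both endpoints; (iii) the bags containing any fixed vertex form a subtree. All hold, so the decomposition is valid with width 5 − 1 = 4.

Yes; width 4.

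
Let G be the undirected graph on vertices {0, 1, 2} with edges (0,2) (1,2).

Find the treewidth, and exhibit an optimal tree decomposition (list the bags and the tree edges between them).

Treewidth 1.
Bags: B1 = {1, 2}  B2 = {0, 2}
Tree: B1–B2

Each bag holds 2 vertices, so the decomposition has width 1, which upper-bounds the treewidth. G has an edge, so its treewidth is at least 1. Therefore the treewidth is 1.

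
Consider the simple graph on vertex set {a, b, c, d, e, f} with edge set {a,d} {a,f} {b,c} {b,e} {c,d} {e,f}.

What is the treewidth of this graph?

A width-2 tree decomposition is:
Bags: B1 = {a, e, f}  B2 = {a, d, e}  B3 = {c, d, e}  B4 = {b, c, e}
Tree: B1–B2, B2–B3, B3–B4
The largest bag has 3 vertices, giving width 2; this decomposition certifies tw(G) ≤ 2. Since e–f–a–d–c–b–e is a cycle in G, G is not acyclic. Forests are exactly the graphs of treewidth ≤ 1, so tw(G) ≥ 2. Hence tw(G) = 2 exactly.

2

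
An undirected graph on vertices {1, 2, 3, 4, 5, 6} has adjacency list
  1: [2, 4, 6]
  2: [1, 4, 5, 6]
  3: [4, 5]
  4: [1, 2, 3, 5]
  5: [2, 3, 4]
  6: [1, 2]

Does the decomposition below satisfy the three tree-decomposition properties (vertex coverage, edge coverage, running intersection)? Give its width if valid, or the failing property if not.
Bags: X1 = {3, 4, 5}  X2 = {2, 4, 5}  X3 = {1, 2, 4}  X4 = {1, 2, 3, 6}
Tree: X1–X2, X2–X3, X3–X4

A tree decomposition must satisfy three properties: every vertex lies in some bag; for every edge, both endpoints lie together in some bag; and for every vertex, the bags containing it form a connected subtree. Here bags containing vertex 3 are not connected in the tree, so the decomposition is invalid.

No — bags containing vertex 3 are not connected in the tree.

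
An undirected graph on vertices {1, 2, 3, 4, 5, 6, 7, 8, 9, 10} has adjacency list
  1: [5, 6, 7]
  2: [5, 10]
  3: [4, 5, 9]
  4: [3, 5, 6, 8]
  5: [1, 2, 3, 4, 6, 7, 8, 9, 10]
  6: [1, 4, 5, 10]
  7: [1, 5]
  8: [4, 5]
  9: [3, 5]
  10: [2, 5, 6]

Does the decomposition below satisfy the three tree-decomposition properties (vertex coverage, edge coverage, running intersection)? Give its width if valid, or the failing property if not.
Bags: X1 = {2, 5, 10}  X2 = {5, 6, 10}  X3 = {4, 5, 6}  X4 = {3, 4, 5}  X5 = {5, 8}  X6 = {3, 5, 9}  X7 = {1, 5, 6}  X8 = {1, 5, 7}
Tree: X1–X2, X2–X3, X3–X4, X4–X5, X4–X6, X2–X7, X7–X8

No — edge (4,8) lies in no bag.

A tree decomposition must satisfy three properties: every vertex lies in some bag; for every edge, both endpoints lie together in some bag; and for every vertex, the bags containing it form a connected subtree. Here edge (4,8) lies in no bag, so the decomposition is invalid.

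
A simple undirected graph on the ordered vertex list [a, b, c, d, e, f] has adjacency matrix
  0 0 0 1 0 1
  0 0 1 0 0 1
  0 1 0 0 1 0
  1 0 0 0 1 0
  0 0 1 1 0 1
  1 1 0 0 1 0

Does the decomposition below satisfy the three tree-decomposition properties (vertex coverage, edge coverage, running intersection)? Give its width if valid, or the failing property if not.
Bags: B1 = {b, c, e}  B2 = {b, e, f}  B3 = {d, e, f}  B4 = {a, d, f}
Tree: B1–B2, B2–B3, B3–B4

Checking the three conditions: (i) the bags cover all of {a, b, c, d, e, f}; (ii) for each edge, some bag contains both endpoints; (iii) the bags containing any fixed vertex form a subtree. All hold, so the decomposition is valid with width 3 − 1 = 2.

Yes; width 2.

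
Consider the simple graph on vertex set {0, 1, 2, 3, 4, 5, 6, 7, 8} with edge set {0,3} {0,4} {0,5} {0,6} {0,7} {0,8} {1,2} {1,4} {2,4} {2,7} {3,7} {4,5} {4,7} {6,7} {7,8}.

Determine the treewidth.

A width-2 tree decomposition is:
Bags: B1 = {2, 4, 7}  B2 = {1, 2, 4}  B3 = {0, 4, 7}  B4 = {0, 4, 5}  B5 = {0, 7, 8}  B6 = {0, 6, 7}  B7 = {0, 3, 7}
Tree: B1–B2, B1–B3, B3–B4, B3–B5, B5–B6, B6–B7
Each bag holds 3 vertices, so the decomposition has width 2, which upper-bounds the treewidth. For the lower bound, the 3 vertices {0, 4, 5} are pairwise adjacent, and any tree decomposition puts a clique entirely inside one bag — forcing width ≥ 2. Combining the bounds, tw(G) = 2.

2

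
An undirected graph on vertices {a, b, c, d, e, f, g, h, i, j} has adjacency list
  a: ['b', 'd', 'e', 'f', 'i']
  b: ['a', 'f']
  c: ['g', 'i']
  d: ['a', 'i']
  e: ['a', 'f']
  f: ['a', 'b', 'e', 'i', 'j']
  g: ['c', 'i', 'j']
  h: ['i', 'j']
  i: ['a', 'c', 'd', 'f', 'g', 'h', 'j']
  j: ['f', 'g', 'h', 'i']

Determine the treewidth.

2

A width-2 tree decomposition is:
Bags: B1 = {a, f, i}  B2 = {f, i, j}  B3 = {h, i, j}  B4 = {g, i, j}  B5 = {a, b, f}  B6 = {a, e, f}  B7 = {c, g, i}  B8 = {a, d, i}
Tree: B1–B2, B2–B3, B3–B4, B1–B5, B5–B6, B4–B7, B1–B8
Every bag has size at most 3, so the width is 3 − 1 = 2 and tw(G) ≤ 2. On the other hand G contains the 3-clique {a, e, f}. A clique must lie in a single bag of any decomposition, so no decomposition can have width below 2. Combining the bounds, tw(G) = 2.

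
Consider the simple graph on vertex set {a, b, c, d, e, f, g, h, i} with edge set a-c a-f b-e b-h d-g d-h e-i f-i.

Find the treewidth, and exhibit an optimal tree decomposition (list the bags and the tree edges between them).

Every bag has size at most 2, so the width is 2 − 1 = 1 and tw(G) ≤ 1. Any graph with an edge has treewidth ≥ 1, and G has the edge c–a. Hence tw(G) = 1 exactly.

Treewidth 1.
One optimal decomposition is:
Bags: B1 = {a, c}  B2 = {a, f}  B3 = {f, i}  B4 = {e, i}  B5 = {b, e}  B6 = {b, h}  B7 = {d, h}  B8 = {d, g}
Tree: B1–B2, B2–B3, B3–B4, B4–B5, B5–B6, B6–B7, B7–B8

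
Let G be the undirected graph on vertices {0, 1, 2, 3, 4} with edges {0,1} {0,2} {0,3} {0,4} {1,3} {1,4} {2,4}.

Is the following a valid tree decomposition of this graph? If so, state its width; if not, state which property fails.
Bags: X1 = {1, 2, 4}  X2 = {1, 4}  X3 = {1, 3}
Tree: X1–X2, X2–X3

No — vertex 0 appears in no bag.

A tree decomposition must satisfy three properties: every vertex lies in some bag; for every edge, both endpoints lie together in some bag; and for every vertex, the bags containing it form a connected subtree. Here vertex 0 appears in no bag, so the decomposition is invalid.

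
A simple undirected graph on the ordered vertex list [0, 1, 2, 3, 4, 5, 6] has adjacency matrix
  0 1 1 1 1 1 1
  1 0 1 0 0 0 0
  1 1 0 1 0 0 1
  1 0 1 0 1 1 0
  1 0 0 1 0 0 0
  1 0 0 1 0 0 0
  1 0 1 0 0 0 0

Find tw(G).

A width-2 tree decomposition is:
Bags: B1 = {0, 2, 6}  B2 = {0, 1, 2}  B3 = {0, 2, 3}  B4 = {0, 3, 5}  B5 = {0, 3, 4}
Tree: B1–B2, B1–B3, B3–B4, B4–B5
The largest bag has 3 vertices, giving width 2; this decomposition certifies tw(G) ≤ 2. On the other hand G contains the 3-clique {0, 1, 2}. A clique must lie in a single bag of any decomposition, so no decomposition can have width below 2. Hence tw(G) = 2 exactly.

2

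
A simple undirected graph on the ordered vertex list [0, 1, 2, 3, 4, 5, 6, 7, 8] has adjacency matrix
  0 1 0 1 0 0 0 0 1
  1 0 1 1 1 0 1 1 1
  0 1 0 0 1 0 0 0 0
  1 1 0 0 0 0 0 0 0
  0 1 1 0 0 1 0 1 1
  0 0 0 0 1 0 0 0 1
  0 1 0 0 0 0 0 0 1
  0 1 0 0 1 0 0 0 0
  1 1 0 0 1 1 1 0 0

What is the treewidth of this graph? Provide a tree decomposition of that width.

The largest bag has 3 vertices, giving width 2; this decomposition certifies tw(G) ≤ 2. On the other hand G contains the 3-clique {0, 1, 8}. A clique must lie in a single bag of any decomposition, so no decomposition can have width below 2. Hence tw(G) = 2 exactly.

Treewidth 2.
One optimal decomposition is:
Bags: B1 = {1, 6, 8}  B2 = {1, 4, 8}  B3 = {1, 2, 4}  B4 = {0, 1, 8}  B5 = {0, 1, 3}  B6 = {1, 4, 7}  B7 = {4, 5, 8}
Tree: B1–B2, B2–B3, B1–B4, B4–B5, B3–B6, B2–B7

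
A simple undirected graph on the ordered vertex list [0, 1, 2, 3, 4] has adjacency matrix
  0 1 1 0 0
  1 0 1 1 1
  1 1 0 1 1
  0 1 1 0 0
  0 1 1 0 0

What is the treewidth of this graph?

2

A width-2 tree decomposition is:
Bags: B1 = {1, 2, 4}  B2 = {0, 1, 2}  B3 = {1, 2, 3}
Tree: B1–B2, B2–B3
Every bag has size at most 3, so the width is 3 − 1 = 2 and tw(G) ≤ 2. For the lower bound, the 3 vertices {0, 1, 2} are pairwise adjacent, and any tree decomposition puts a clique entirely inside one bag — forcing width ≥ 2. Hence tw(G) = 2 exactly.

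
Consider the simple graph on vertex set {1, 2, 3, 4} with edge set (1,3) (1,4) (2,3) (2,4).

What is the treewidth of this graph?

2

A width-2 tree decomposition is:
Bags: B1 = {2, 3, 4}  B2 = {1, 3, 4}
Tree: B1–B2
Each bag holds 3 vertices, so the decomposition has width 2, which upper-bounds the treewidth. For the lower bound, G contains the cycle 4–2–3–1–4, so G is not a forest; only forests have treewidth ≤ 1, hence tw(G) ≥ 2. Hence tw(G) = 2 exactly.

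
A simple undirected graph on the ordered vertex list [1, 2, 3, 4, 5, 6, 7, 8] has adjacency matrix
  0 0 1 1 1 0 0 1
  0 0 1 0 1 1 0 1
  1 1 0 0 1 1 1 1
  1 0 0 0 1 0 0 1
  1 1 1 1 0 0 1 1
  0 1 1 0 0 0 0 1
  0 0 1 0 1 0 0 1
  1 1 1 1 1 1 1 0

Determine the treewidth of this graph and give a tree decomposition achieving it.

The largest bag has 4 vertices, giving width 3; this decomposition certifies tw(G) ≤ 3. For the lower bound, the 4 vertices {1, 3, 5, 8} are pairwise adjacent, and any tree decomposition puts a clique entirely inside one bag — forcing width ≥ 3. The upper and lower bounds meet at 3, so that is the treewidth.

Treewidth 3.
One optimal decomposition is:
Bags: B1 = {1, 3, 5, 8}  B2 = {2, 3, 5, 8}  B3 = {1, 4, 5, 8}  B4 = {3, 5, 7, 8}  B5 = {2, 3, 6, 8}
Tree: B1–B2, B1–B3, B2–B4, B2–B5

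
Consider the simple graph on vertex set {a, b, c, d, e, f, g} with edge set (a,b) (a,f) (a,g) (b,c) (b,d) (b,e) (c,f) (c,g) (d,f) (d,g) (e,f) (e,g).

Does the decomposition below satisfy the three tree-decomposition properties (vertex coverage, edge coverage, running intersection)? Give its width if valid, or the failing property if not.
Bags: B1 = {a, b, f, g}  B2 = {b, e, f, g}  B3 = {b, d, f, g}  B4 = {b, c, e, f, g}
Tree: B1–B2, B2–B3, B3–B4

No — bags containing vertex e are not connected in the tree.

A tree decomposition must satisfy three properties: every vertex lies in some bag; for every edge, both endpoints lie together in some bag; and for every vertex, the bags containing it form a connected subtree. Here bags containing vertex e are not connected in the tree, so the decomposition is invalid.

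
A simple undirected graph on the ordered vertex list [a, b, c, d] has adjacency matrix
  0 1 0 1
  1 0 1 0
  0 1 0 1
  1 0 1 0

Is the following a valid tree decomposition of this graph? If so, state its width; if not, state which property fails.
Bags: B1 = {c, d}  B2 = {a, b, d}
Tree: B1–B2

A tree decomposition must satisfy three properties: every vertex lies in some bag; for every edge, both endpoints lie together in some bag; and for every vertex, the bags containing it form a connected subtree. Here edge (b,c) lies in no bag, so the decomposition is invalid.

No — edge (b,c) lies in no bag.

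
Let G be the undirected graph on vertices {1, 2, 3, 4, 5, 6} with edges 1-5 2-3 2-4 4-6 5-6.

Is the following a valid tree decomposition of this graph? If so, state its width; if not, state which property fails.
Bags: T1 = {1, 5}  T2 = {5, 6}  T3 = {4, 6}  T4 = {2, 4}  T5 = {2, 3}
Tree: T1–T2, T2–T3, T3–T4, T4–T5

Yes; width 1.

Vertex coverage: the bags together contain {1, 2, 3, 4, 5, 6}, the full vertex set. Edge coverage: each edge of G has both endpoints in at least one bag. Running intersection: for every vertex, the bags containing it form a connected subtree. All three properties hold, so this is a valid tree decomposition of width max|bag| − 1 = 1, and hence tw(G) ≤ 1.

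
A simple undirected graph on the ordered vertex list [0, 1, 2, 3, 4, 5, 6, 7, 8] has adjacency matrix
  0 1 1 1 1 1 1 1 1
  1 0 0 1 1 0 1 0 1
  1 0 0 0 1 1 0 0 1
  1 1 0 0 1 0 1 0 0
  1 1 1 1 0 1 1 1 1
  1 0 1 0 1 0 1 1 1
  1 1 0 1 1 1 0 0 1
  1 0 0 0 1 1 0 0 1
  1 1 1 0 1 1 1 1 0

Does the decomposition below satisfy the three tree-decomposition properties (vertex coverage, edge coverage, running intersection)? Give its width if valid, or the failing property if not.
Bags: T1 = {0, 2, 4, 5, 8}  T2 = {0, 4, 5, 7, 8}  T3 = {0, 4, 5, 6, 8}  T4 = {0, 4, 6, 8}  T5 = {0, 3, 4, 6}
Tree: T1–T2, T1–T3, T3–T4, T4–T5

A tree decomposition must satisfy three properties: every vertex lies in some bag; for every edge, both endpoints lie together in some bag; and for every vertex, the bags containing it form a connected subtree. Here vertex 1 appears in no bag, so the decomposition is invalid.

No — vertex 1 appears in no bag.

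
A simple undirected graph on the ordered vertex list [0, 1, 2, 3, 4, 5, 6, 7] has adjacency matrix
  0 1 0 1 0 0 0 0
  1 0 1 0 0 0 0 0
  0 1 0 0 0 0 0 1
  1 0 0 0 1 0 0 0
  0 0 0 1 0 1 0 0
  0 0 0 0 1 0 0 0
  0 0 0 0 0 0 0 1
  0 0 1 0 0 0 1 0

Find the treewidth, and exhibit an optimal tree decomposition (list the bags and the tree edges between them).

Every bag has size at most 2, so the width is 2 − 1 = 1 and tw(G) ≤ 1. Since G has at least one edge (e.g. 6–7), it is not an edgeless graph, so tw(G) ≥ 1. Hence tw(G) = 1 exactly.

Treewidth 1.
Bags: B1 = {6, 7}  B2 = {2, 7}  B3 = {1, 2}  B4 = {0, 1}  B5 = {0, 3}  B6 = {3, 4}  B7 = {4, 5}
Tree: B1–B2, B2–B3, B3–B4, B4–B5, B5–B6, B6–B7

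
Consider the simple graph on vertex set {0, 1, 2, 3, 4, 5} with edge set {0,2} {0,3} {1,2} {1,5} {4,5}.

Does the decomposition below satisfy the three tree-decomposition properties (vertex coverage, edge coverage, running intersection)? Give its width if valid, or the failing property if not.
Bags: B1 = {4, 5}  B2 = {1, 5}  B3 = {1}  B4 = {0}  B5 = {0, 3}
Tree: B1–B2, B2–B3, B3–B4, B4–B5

No — vertex 2 appears in no bag.

A tree decomposition must satisfy three properties: every vertex lies in some bag; for every edge, both endpoints lie together in some bag; and for every vertex, the bags containing it form a connected subtree. Here vertex 2 appears in no bag, so the decomposition is invalid.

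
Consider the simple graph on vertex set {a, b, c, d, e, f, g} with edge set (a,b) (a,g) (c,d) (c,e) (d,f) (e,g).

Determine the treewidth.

1

A width-1 tree decomposition is:
Bags: B1 = {a, b}  B2 = {a, g}  B3 = {e, g}  B4 = {c, e}  B5 = {c, d}  B6 = {d, f}
Tree: B1–B2, B2–B3, B3–B4, B4–B5, B5–B6
Every bag has size at most 2, so the width is 2 − 1 = 1 and tw(G) ≤ 1. G has an edge, so its treewidth is at least 1. Hence tw(G) = 1 exactly.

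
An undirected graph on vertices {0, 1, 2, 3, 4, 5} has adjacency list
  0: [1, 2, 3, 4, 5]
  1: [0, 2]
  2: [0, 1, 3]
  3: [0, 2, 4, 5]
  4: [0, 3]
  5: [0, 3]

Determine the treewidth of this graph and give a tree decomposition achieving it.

Every bag has size at most 3, so the width is 3 − 1 = 2 and tw(G) ≤ 2. On the other hand G contains the 3-clique {0, 1, 2}. A clique must lie in a single bag of any decomposition, so no decomposition can have width below 2. The upper and lower bounds meet at 2, so that is the treewidth.

Treewidth 2.
One optimal decomposition is:
Bags: B1 = {0, 2, 3}  B2 = {0, 3, 4}  B3 = {0, 1, 2}  B4 = {0, 3, 5}
Tree: B1–B2, B1–B3, B2–B4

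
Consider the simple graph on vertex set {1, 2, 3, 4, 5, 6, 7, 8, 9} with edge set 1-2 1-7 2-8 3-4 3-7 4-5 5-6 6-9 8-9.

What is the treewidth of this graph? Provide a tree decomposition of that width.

Each bag holds 3 vertices, so the decomposition has width 2, which upper-bounds the treewidth. Since 1–2–8–9–6–5–4–3–7–1 is a cycle in G, G is not acyclic. Forests are exactly the graphs of treewidth ≤ 1, so tw(G) ≥ 2. The upper and lower bounds meet at 2, so that is the treewidth.

Treewidth 2.
Bags: B1 = {1, 2, 8}  B2 = {1, 8, 9}  B3 = {1, 6, 9}  B4 = {1, 5, 6}  B5 = {1, 4, 5}  B6 = {1, 3, 4}  B7 = {1, 3, 7}
Tree: B1–B2, B2–B3, B3–B4, B4–B5, B5–B6, B6–B7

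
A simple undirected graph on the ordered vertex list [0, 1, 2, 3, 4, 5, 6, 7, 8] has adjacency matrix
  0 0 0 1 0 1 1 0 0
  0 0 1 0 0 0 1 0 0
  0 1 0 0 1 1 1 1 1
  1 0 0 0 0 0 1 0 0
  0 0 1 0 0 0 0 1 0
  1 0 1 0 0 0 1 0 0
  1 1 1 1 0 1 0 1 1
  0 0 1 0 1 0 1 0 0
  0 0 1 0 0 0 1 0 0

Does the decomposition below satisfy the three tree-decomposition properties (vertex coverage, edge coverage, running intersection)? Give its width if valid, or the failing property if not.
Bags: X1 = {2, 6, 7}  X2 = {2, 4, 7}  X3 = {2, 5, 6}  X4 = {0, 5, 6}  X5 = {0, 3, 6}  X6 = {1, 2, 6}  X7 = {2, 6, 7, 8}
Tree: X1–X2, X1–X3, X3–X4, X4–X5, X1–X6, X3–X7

A tree decomposition must satisfy three properties: every vertex lies in some bag; for every edge, both endpoints lie together in some bag; and for every vertex, the bags containing it form a connected subtree. Here bags containing vertex 7 are not connected in the tree, so the decomposition is invalid.

No — bags containing vertex 7 are not connected in the tree.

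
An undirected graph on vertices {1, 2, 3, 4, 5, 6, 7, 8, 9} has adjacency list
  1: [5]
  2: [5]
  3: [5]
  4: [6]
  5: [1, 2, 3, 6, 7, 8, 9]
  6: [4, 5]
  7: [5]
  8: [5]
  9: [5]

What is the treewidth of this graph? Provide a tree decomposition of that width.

Each bag holds 2 vertices, so the decomposition has width 1, which upper-bounds the treewidth. Since G has at least one edge (e.g. 5–8), it is not an edgeless graph, so tw(G) ≥ 1. Combining the bounds, tw(G) = 1.

Treewidth 1.
Bags: B1 = {5, 8}  B2 = {5, 7}  B3 = {2, 5}  B4 = {5, 9}  B5 = {5, 6}  B6 = {4, 6}  B7 = {3, 5}  B8 = {1, 5}
Tree: B1–B2, B1–B3, B3–B4, B3–B5, B5–B6, B2–B7, B7–B8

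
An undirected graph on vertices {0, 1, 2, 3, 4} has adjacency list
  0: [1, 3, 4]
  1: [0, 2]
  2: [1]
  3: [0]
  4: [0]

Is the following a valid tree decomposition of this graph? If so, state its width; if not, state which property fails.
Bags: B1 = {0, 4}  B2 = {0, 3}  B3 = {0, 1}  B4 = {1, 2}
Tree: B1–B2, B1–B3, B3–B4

Vertex coverage: the bags together contain {0, 1, 2, 3, 4}, the full vertex set. Edge coverage: each edge of G has both endpoints in at least one bag. Running intersection: for every vertex, the bags containing it form a connected subtree. All three properties hold, so this is a valid tree decomposition of width max|bag| − 1 = 1, and hence tw(G) ≤ 1.

Yes; width 1.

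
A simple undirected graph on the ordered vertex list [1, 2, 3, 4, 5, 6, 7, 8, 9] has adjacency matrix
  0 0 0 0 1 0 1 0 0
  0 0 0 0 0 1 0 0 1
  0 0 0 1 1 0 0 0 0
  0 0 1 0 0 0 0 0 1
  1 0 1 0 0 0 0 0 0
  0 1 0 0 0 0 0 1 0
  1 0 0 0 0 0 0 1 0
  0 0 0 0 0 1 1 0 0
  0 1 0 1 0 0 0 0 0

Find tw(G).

A width-2 tree decomposition is:
Bags: B1 = {3, 4, 5}  B2 = {4, 5, 9}  B3 = {2, 5, 9}  B4 = {2, 5, 6}  B5 = {5, 6, 8}  B6 = {5, 7, 8}  B7 = {1, 5, 7}
Tree: B1–B2, B2–B3, B3–B4, B4–B5, B5–B6, B6–B7
The largest bag has 3 vertices, giving width 2; this decomposition certifies tw(G) ≤ 2. For the lower bound, G contains the cycle 5–3–4–9–2–6–8–7–1–5, so G is not a forest; only forests have treewidth ≤ 1, hence tw(G) ≥ 2. The upper and lower bounds meet at 2, so that is the treewidth.

2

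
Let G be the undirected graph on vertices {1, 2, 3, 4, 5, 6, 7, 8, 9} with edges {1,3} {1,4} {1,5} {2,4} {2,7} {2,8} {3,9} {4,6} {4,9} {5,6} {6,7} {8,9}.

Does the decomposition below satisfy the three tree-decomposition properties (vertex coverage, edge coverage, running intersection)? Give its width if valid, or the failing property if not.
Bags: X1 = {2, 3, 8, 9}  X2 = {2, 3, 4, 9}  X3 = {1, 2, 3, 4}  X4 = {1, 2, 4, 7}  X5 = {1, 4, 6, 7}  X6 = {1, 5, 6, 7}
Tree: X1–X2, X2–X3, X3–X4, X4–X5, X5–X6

Yes; width 3.

Checking the three conditions: (i) the bags cover all of {1, 2, 3, 4, 5, 6, 7, 8, 9}; (ii) for each edge, some bag contains both endpoints; (iii) the bags containing any fixed vertex form a subtree. All hold, so the decomposition is valid with width 4 − 1 = 3.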